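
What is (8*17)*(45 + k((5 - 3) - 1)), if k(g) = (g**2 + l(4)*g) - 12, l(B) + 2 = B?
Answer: 4896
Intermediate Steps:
l(B) = -2 + B
k(g) = -12 + g**2 + 2*g (k(g) = (g**2 + (-2 + 4)*g) - 12 = (g**2 + 2*g) - 12 = -12 + g**2 + 2*g)
(8*17)*(45 + k((5 - 3) - 1)) = (8*17)*(45 + (-12 + ((5 - 3) - 1)**2 + 2*((5 - 3) - 1))) = 136*(45 + (-12 + (2 - 1)**2 + 2*(2 - 1))) = 136*(45 + (-12 + 1**2 + 2*1)) = 136*(45 + (-12 + 1 + 2)) = 136*(45 - 9) = 136*36 = 4896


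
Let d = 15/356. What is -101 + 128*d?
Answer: -8509/89 ≈ -95.607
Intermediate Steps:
d = 15/356 (d = 15*(1/356) = 15/356 ≈ 0.042135)
-101 + 128*d = -101 + 128*(15/356) = -101 + 480/89 = -8509/89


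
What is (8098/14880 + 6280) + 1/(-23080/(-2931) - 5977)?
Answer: 817516890163603/130166572080 ≈ 6280.5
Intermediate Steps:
(8098/14880 + 6280) + 1/(-23080/(-2931) - 5977) = (8098*(1/14880) + 6280) + 1/(-23080*(-1/2931) - 5977) = (4049/7440 + 6280) + 1/(23080/2931 - 5977) = 46727249/7440 + 1/(-17495507/2931) = 46727249/7440 - 2931/17495507 = 817516890163603/130166572080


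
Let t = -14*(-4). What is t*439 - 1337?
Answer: 23247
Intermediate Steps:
t = 56
t*439 - 1337 = 56*439 - 1337 = 24584 - 1337 = 23247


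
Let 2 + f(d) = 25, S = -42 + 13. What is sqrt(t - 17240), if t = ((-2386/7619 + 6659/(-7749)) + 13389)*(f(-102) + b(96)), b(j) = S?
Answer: 2*I*sqrt(1049651315417583046)/6559959 ≈ 312.36*I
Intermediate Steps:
S = -29
b(j) = -29
f(d) = 23 (f(d) = -2 + 25 = 23)
t = -1580824790848/19679877 (t = ((-2386/7619 + 6659/(-7749)) + 13389)*(23 - 29) = ((-2386*1/7619 + 6659*(-1/7749)) + 13389)*(-6) = ((-2386/7619 - 6659/7749) + 13389)*(-6) = (-69224035/59039631 + 13389)*(-6) = (790412395424/59039631)*(-6) = -1580824790848/19679877 ≈ -80327.)
sqrt(t - 17240) = sqrt(-1580824790848/19679877 - 17240) = sqrt(-1920105870328/19679877) = 2*I*sqrt(1049651315417583046)/6559959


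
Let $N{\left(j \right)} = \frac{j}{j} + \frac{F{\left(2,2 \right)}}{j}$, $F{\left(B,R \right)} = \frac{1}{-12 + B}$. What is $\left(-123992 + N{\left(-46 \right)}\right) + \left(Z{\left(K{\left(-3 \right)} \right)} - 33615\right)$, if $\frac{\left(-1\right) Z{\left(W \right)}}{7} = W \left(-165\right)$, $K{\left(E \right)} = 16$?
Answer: $- \frac{63997959}{460} \approx -1.3913 \cdot 10^{5}$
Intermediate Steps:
$Z{\left(W \right)} = 1155 W$ ($Z{\left(W \right)} = - 7 W \left(-165\right) = - 7 \left(- 165 W\right) = 1155 W$)
$N{\left(j \right)} = 1 - \frac{1}{10 j}$ ($N{\left(j \right)} = \frac{j}{j} + \frac{1}{\left(-12 + 2\right) j} = 1 + \frac{1}{\left(-10\right) j} = 1 - \frac{1}{10 j}$)
$\left(-123992 + N{\left(-46 \right)}\right) + \left(Z{\left(K{\left(-3 \right)} \right)} - 33615\right) = \left(-123992 + \frac{- \frac{1}{10} - 46}{-46}\right) + \left(1155 \cdot 16 - 33615\right) = \left(-123992 - - \frac{461}{460}\right) + \left(18480 - 33615\right) = \left(-123992 + \frac{461}{460}\right) - 15135 = - \frac{57035859}{460} - 15135 = - \frac{63997959}{460}$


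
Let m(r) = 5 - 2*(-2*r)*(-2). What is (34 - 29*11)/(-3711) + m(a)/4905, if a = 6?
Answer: 412784/6067485 ≈ 0.068032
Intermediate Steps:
m(r) = 5 - 8*r
(34 - 29*11)/(-3711) + m(a)/4905 = (34 - 29*11)/(-3711) + (5 - 8*6)/4905 = (34 - 319)*(-1/3711) + (5 - 48)*(1/4905) = -285*(-1/3711) - 43*1/4905 = 95/1237 - 43/4905 = 412784/6067485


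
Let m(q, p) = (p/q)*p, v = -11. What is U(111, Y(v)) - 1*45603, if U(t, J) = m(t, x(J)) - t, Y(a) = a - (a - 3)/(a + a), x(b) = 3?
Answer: -1691415/37 ≈ -45714.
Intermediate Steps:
Y(a) = a - (-3 + a)/(2*a)
m(q, p) = p²/q
U(t, J) = -t + 9/t (U(t, J) = 3²/t - t = 9/t - t = -t + 9/t)
U(111, Y(v)) - 1*45603 = (-1*111 + 9/111) - 1*45603 = (-111 + 9*(1/111)) - 45603 = (-111 + 3/37) - 45603 = -4104/37 - 45603 = -1691415/37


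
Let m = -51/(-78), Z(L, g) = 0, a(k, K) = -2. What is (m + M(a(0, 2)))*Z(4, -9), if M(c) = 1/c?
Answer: 0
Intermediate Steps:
m = 17/26 (m = -51*(-1/78) = 17/26 ≈ 0.65385)
(m + M(a(0, 2)))*Z(4, -9) = (17/26 + 1/(-2))*0 = (17/26 - ½)*0 = (2/13)*0 = 0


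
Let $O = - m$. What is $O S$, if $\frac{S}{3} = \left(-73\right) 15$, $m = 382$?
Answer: $1254870$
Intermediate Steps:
$O = -382$ ($O = \left(-1\right) 382 = -382$)
$S = -3285$ ($S = 3 \left(\left(-73\right) 15\right) = 3 \left(-1095\right) = -3285$)
$O S = \left(-382\right) \left(-3285\right) = 1254870$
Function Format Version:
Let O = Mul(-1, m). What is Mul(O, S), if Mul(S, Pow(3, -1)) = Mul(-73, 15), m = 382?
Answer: 1254870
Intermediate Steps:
O = -382 (O = Mul(-1, 382) = -382)
S = -3285 (S = Mul(3, Mul(-73, 15)) = Mul(3, -1095) = -3285)
Mul(O, S) = Mul(-382, -3285) = 1254870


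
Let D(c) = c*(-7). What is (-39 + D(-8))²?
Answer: 289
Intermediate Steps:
D(c) = -7*c
(-39 + D(-8))² = (-39 - 7*(-8))² = (-39 + 56)² = 17² = 289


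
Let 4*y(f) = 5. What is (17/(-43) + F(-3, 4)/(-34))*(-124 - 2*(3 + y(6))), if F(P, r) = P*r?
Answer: 8215/1462 ≈ 5.6190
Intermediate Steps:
y(f) = 5/4 (y(f) = (¼)*5 = 5/4)
(17/(-43) + F(-3, 4)/(-34))*(-124 - 2*(3 + y(6))) = (17/(-43) - 3*4/(-34))*(-124 - 2*(3 + 5/4)) = (17*(-1/43) - 12*(-1/34))*(-124 - 2*17/4) = (-17/43 + 6/17)*(-124 - 17/2) = -31/731*(-265/2) = 8215/1462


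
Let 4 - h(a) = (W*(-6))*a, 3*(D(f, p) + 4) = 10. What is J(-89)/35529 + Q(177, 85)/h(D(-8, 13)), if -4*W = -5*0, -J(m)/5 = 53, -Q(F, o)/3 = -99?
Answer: 10551053/142116 ≈ 74.243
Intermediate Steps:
D(f, p) = -⅔ (D(f, p) = -4 + (⅓)*10 = -4 + 10/3 = -⅔)
Q(F, o) = 297 (Q(F, o) = -3*(-99) = 297)
J(m) = -265 (J(m) = -5*53 = -265)
W = 0 (W = -(-5)*0/4 = -¼*0 = 0)
h(a) = 4 (h(a) = 4 - 0*(-6)*a = 4 - 0*a = 4 - 1*0 = 4 + 0 = 4)
J(-89)/35529 + Q(177, 85)/h(D(-8, 13)) = -265/35529 + 297/4 = 10551053/142116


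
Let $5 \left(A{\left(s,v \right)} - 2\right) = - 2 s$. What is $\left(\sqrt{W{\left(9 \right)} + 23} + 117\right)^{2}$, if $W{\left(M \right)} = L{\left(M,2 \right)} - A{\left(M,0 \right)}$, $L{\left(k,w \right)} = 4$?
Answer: $\frac{\left(585 + \sqrt{715}\right)^{2}}{25} \approx 14969.0$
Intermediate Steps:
$A{\left(s,v \right)} = 2 - \frac{2 s}{5}$ ($A{\left(s,v \right)} = 2 + \frac{\left(-2\right) s}{5} = 2 - \frac{2 s}{5}$)
$W{\left(M \right)} = 2 + \frac{2 M}{5}$ ($W{\left(M \right)} = 4 - \left(2 - \frac{2 M}{5}\right) = 4 + \left(-2 + \frac{2 M}{5}\right) = 2 + \frac{2 M}{5}$)
$\left(\sqrt{W{\left(9 \right)} + 23} + 117\right)^{2} = \left(\sqrt{\left(2 + \frac{2}{5} \cdot 9\right) + 23} + 117\right)^{2} = \left(\sqrt{\left(2 + \frac{18}{5}\right) + 23} + 117\right)^{2} = \left(\sqrt{\frac{28}{5} + 23} + 117\right)^{2} = \left(\sqrt{\frac{143}{5}} + 117\right)^{2} = \left(\frac{\sqrt{715}}{5} + 117\right)^{2} = \left(117 + \frac{\sqrt{715}}{5}\right)^{2}$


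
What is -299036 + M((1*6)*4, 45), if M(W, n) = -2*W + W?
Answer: -299060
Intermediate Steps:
M(W, n) = -W
-299036 + M((1*6)*4, 45) = -299036 - 1*6*4 = -299036 - 6*4 = -299036 - 1*24 = -299036 - 24 = -299060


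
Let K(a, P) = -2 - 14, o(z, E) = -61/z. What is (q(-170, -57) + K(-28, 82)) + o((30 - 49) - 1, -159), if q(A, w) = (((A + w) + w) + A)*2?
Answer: -18419/20 ≈ -920.95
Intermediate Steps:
q(A, w) = 4*A + 4*w (q(A, w) = ((A + 2*w) + A)*2 = (2*A + 2*w)*2 = 4*A + 4*w)
K(a, P) = -16
(q(-170, -57) + K(-28, 82)) + o((30 - 49) - 1, -159) = ((4*(-170) + 4*(-57)) - 16) - 61/((30 - 49) - 1) = ((-680 - 228) - 16) - 61/(-19 - 1) = (-908 - 16) - 61/(-20) = -924 - 61*(-1/20) = -924 + 61/20 = -18419/20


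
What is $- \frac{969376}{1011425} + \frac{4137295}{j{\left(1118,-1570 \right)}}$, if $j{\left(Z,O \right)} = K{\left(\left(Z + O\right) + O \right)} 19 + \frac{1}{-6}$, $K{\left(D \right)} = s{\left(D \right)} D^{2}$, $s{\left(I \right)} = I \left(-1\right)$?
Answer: $- \frac{913542239152898246}{953195512854276175} \approx -0.9584$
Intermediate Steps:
$s{\left(I \right)} = - I$
$K{\left(D \right)} = - D^{3}$ ($K{\left(D \right)} = - D D^{2} = - D^{3}$)
$j{\left(Z,O \right)} = - \frac{1}{6} - 19 \left(Z + 2 O\right)^{3}$ ($j{\left(Z,O \right)} = - \left(\left(Z + O\right) + O\right)^{3} \cdot 19 + \frac{1}{-6} = - \left(\left(O + Z\right) + O\right)^{3} \cdot 19 - \frac{1}{6} = - \left(Z + 2 O\right)^{3} \cdot 19 - \frac{1}{6} = - 19 \left(Z + 2 O\right)^{3} - \frac{1}{6} = - \frac{1}{6} - 19 \left(Z + 2 O\right)^{3}$)
$- \frac{969376}{1011425} + \frac{4137295}{j{\left(1118,-1570 \right)}} = - \frac{969376}{1011425} + \frac{4137295}{- \frac{1}{6} - 19 \left(1118 + 2 \left(-1570\right)\right)^{3}} = \left(-969376\right) \frac{1}{1011425} + \frac{4137295}{- \frac{1}{6} - 19 \left(1118 - 3140\right)^{3}} = - \frac{969376}{1011425} + \frac{4137295}{- \frac{1}{6} - 19 \left(-2022\right)^{3}} = - \frac{969376}{1011425} + \frac{4137295}{- \frac{1}{6} - -157071378312} = - \frac{969376}{1011425} + \frac{4137295}{- \frac{1}{6} + 157071378312} = - \frac{969376}{1011425} + \frac{4137295}{\frac{942428269871}{6}} = - \frac{969376}{1011425} + 4137295 \cdot \frac{6}{942428269871} = - \frac{969376}{1011425} + \frac{24823770}{942428269871} = - \frac{913542239152898246}{953195512854276175}$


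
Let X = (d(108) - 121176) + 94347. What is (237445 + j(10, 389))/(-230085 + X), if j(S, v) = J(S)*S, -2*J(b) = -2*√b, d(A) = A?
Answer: -237445/256806 - 5*√10/128403 ≈ -0.92473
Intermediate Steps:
J(b) = √b (J(b) = -(-1)*√b = √b)
j(S, v) = S^(3/2) (j(S, v) = √S*S = S^(3/2))
X = -26721 (X = (108 - 121176) + 94347 = -121068 + 94347 = -26721)
(237445 + j(10, 389))/(-230085 + X) = (237445 + 10^(3/2))/(-230085 - 26721) = (237445 + 10*√10)/(-256806) = (237445 + 10*√10)*(-1/256806) = -237445/256806 - 5*√10/128403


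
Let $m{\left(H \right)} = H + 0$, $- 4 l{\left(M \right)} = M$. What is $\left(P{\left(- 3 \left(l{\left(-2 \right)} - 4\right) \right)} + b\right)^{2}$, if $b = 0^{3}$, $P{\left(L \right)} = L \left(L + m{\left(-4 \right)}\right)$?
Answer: $\frac{74529}{16} \approx 4658.1$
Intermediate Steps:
$l{\left(M \right)} = - \frac{M}{4}$
$m{\left(H \right)} = H$
$P{\left(L \right)} = L \left(-4 + L\right)$ ($P{\left(L \right)} = L \left(L - 4\right) = L \left(-4 + L\right)$)
$b = 0$
$\left(P{\left(- 3 \left(l{\left(-2 \right)} - 4\right) \right)} + b\right)^{2} = \left(- 3 \left(\left(- \frac{1}{4}\right) \left(-2\right) - 4\right) \left(-4 - 3 \left(\left(- \frac{1}{4}\right) \left(-2\right) - 4\right)\right) + 0\right)^{2} = \left(- 3 \left(\frac{1}{2} - 4\right) \left(-4 - 3 \left(\frac{1}{2} - 4\right)\right) + 0\right)^{2} = \left(\left(-3\right) \left(- \frac{7}{2}\right) \left(-4 - - \frac{21}{2}\right) + 0\right)^{2} = \left(\frac{21 \left(-4 + \frac{21}{2}\right)}{2} + 0\right)^{2} = \left(\frac{21}{2} \cdot \frac{13}{2} + 0\right)^{2} = \left(\frac{273}{4} + 0\right)^{2} = \left(\frac{273}{4}\right)^{2} = \frac{74529}{16}$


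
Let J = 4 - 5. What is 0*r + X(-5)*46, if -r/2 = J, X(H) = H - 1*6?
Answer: -506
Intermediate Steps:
X(H) = -6 + H (X(H) = H - 6 = -6 + H)
J = -1
r = 2 (r = -2*(-1) = 2)
0*r + X(-5)*46 = 0*2 + (-6 - 5)*46 = 0 - 11*46 = 0 - 506 = -506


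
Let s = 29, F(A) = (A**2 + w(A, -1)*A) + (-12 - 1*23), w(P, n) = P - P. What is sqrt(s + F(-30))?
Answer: sqrt(894) ≈ 29.900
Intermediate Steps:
w(P, n) = 0
F(A) = -35 + A**2 (F(A) = (A**2 + 0*A) + (-12 - 1*23) = (A**2 + 0) + (-12 - 23) = A**2 - 35 = -35 + A**2)
sqrt(s + F(-30)) = sqrt(29 + (-35 + (-30)**2)) = sqrt(29 + (-35 + 900)) = sqrt(29 + 865) = sqrt(894)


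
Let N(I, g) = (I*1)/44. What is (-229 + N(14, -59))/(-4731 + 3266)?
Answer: 5031/32230 ≈ 0.15610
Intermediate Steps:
N(I, g) = I/44 (N(I, g) = I*(1/44) = I/44)
(-229 + N(14, -59))/(-4731 + 3266) = (-229 + (1/44)*14)/(-4731 + 3266) = (-229 + 7/22)/(-1465) = -5031/22*(-1/1465) = 5031/32230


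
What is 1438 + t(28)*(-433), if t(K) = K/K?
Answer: 1005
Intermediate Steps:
t(K) = 1
1438 + t(28)*(-433) = 1438 + 1*(-433) = 1438 - 433 = 1005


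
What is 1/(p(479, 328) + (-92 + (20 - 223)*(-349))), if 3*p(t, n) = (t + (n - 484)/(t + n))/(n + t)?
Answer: 72361/5119916866 ≈ 1.4133e-5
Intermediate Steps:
p(t, n) = (t + (-484 + n)/(n + t))/(3*(n + t)) (p(t, n) = ((t + (n - 484)/(t + n))/(n + t))/3 = ((t + (-484 + n)/(n + t))/(n + t))/3 = (t + (-484 + n)/(n + t))/(3*(n + t)))
1/(p(479, 328) + (-92 + (20 - 223)*(-349))) = 1/((-484 + 328 + 479² + 328*479)/(3*(328 + 479)²) + (-92 + (20 - 223)*(-349))) = 1/((⅓)*(-484 + 328 + 229441 + 157112)/807² + (-92 - 203*(-349))) = 1/((⅓)*(1/651249)*386397 + (-92 + 70847)) = 1/(14311/72361 + 70755) = 1/(5119916866/72361) = 72361/5119916866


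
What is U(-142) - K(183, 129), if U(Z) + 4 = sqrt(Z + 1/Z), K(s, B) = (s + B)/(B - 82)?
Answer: -500/47 + I*sqrt(2863430)/142 ≈ -10.638 + 11.917*I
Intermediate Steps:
K(s, B) = (B + s)/(-82 + B)
U(Z) = -4 + sqrt(Z + 1/Z)
U(-142) - K(183, 129) = (-4 + sqrt(-142 + 1/(-142))) - (129 + 183)/(-82 + 129) = (-4 + sqrt(-142 - 1/142)) - 312/47 = (-4 + sqrt(-20165/142)) - 312/47 = (-4 + I*sqrt(2863430)/142) - 1*312/47 = (-4 + I*sqrt(2863430)/142) - 312/47 = -500/47 + I*sqrt(2863430)/142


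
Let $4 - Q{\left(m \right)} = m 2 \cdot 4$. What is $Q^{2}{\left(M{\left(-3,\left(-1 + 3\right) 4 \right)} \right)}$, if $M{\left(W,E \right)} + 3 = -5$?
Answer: $4624$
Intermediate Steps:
$M{\left(W,E \right)} = -8$ ($M{\left(W,E \right)} = -3 - 5 = -8$)
$Q{\left(m \right)} = 4 - 8 m$ ($Q{\left(m \right)} = 4 - m 2 \cdot 4 = 4 - 2 m 4 = 4 - 8 m$)
$Q^{2}{\left(M{\left(-3,\left(-1 + 3\right) 4 \right)} \right)} = \left(4 - -64\right)^{2} = \left(4 + 64\right)^{2} = 68^{2} = 4624$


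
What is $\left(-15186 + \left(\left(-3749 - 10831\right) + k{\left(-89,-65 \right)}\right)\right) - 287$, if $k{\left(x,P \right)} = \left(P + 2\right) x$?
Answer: $-24446$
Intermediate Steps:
$k{\left(x,P \right)} = x \left(2 + P\right)$ ($k{\left(x,P \right)} = \left(2 + P\right) x = x \left(2 + P\right)$)
$\left(-15186 + \left(\left(-3749 - 10831\right) + k{\left(-89,-65 \right)}\right)\right) - 287 = \left(-15186 - \left(14580 + 89 \left(2 - 65\right)\right)\right) - 287 = \left(-15186 - 8973\right) - 287 = -24159 - 287 = -24446$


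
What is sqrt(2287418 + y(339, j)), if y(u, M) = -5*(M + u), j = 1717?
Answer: sqrt(2277138) ≈ 1509.0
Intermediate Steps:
y(u, M) = -5*M - 5*u
sqrt(2287418 + y(339, j)) = sqrt(2287418 + (-5*1717 - 5*339)) = sqrt(2287418 + (-8585 - 1695)) = sqrt(2287418 - 10280) = sqrt(2277138)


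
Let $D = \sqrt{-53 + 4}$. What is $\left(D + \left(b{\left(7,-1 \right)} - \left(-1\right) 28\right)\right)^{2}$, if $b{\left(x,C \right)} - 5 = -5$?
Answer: $735 + 392 i \approx 735.0 + 392.0 i$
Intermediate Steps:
$b{\left(x,C \right)} = 0$ ($b{\left(x,C \right)} = 5 - 5 = 0$)
$D = 7 i$ ($D = \sqrt{-49} = 7 i \approx 7.0 i$)
$\left(D + \left(b{\left(7,-1 \right)} - \left(-1\right) 28\right)\right)^{2} = \left(7 i + \left(0 - \left(-1\right) 28\right)\right)^{2} = \left(7 i + \left(0 - -28\right)\right)^{2} = \left(7 i + \left(0 + 28\right)\right)^{2} = \left(7 i + 28\right)^{2} = \left(28 + 7 i\right)^{2}$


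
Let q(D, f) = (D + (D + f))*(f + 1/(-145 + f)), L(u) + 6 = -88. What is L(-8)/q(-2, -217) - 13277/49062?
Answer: -116725439/428229490 ≈ -0.27258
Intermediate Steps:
L(u) = -94 (L(u) = -6 - 88 = -94)
q(D, f) = (f + 1/(-145 + f))*(f + 2*D) (q(D, f) = (f + 2*D)*(f + 1/(-145 + f)) = (f + 1/(-145 + f))*(f + 2*D))
L(-8)/q(-2, -217) - 13277/49062 = -94*(-145 - 217)/(-217 + (-217)³ - 145*(-217)² + 2*(-2) - 290*(-2)*(-217) + 2*(-2)*(-217)²) - 13277/49062 = -94*(-362/(-217 - 10218313 - 145*47089 - 4 - 125860 + 2*(-2)*47089)) - 13277*1/49062 = -94*(-362/(-217 - 10218313 - 6827905 - 4 - 125860 - 188356)) - 781/2886 = -94/((-1/362*(-17360655))) - 781/2886 = -94/17360655/362 - 781/2886 = -94*362/17360655 - 781/2886 = -34028/17360655 - 781/2886 = -116725439/428229490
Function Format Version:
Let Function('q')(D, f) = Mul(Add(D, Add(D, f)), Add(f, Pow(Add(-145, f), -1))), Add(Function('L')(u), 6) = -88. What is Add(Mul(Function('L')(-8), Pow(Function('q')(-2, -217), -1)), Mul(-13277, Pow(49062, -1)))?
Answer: Rational(-116725439, 428229490) ≈ -0.27258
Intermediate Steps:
Function('L')(u) = -94 (Function('L')(u) = Add(-6, -88) = -94)
Function('q')(D, f) = Mul(Add(f, Pow(Add(-145, f), -1)), Add(f, Mul(2, D))) (Function('q')(D, f) = Mul(Add(f, Mul(2, D)), Add(f, Pow(Add(-145, f), -1))) = Mul(Add(f, Pow(Add(-145, f), -1)), Add(f, Mul(2, D))))
Add(Mul(Function('L')(-8), Pow(Function('q')(-2, -217), -1)), Mul(-13277, Pow(49062, -1))) = Add(Mul(-94, Pow(Mul(Pow(Add(-145, -217), -1), Add(-217, Pow(-217, 3), Mul(-145, Pow(-217, 2)), Mul(2, -2), Mul(-290, -2, -217), Mul(2, -2, Pow(-217, 2)))), -1)), Mul(-13277, Pow(49062, -1))) = Add(Mul(-94, Pow(Mul(Pow(-362, -1), Add(-217, -10218313, Mul(-145, 47089), -4, -125860, Mul(2, -2, 47089))), -1)), Mul(-13277, Rational(1, 49062))) = Add(Mul(-94, Pow(Mul(Rational(-1, 362), Add(-217, -10218313, -6827905, -4, -125860, -188356)), -1)), Rational(-781, 2886)) = Add(Mul(-94, Pow(Mul(Rational(-1, 362), -17360655), -1)), Rational(-781, 2886)) = Add(Mul(-94, Pow(Rational(17360655, 362), -1)), Rational(-781, 2886)) = Add(Mul(-94, Rational(362, 17360655)), Rational(-781, 2886)) = Add(Rational(-34028, 17360655), Rational(-781, 2886)) = Rational(-116725439, 428229490)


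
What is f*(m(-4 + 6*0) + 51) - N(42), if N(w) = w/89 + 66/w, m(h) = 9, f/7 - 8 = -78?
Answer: -18317473/623 ≈ -29402.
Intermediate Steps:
f = -490 (f = 56 + 7*(-78) = 56 - 546 = -490)
N(w) = 66/w + w/89 (N(w) = w*(1/89) + 66/w = w/89 + 66/w = 66/w + w/89)
f*(m(-4 + 6*0) + 51) - N(42) = -490*(9 + 51) - (66/42 + (1/89)*42) = -490*60 - (66*(1/42) + 42/89) = -29400 - (11/7 + 42/89) = -29400 - 1*1273/623 = -29400 - 1273/623 = -18317473/623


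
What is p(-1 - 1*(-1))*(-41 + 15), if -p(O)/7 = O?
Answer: 0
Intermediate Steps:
p(O) = -7*O
p(-1 - 1*(-1))*(-41 + 15) = (-7*(-1 - 1*(-1)))*(-41 + 15) = -7*(-1 + 1)*(-26) = -7*0*(-26) = 0*(-26) = 0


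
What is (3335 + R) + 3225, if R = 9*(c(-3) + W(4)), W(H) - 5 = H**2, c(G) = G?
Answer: 6722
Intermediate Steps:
W(H) = 5 + H**2
R = 162 (R = 9*(-3 + (5 + 4**2)) = 9*(-3 + (5 + 16)) = 9*(-3 + 21) = 9*18 = 162)
(3335 + R) + 3225 = (3335 + 162) + 3225 = 3497 + 3225 = 6722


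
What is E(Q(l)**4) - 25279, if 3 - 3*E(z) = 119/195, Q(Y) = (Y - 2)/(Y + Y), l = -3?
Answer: -14787749/585 ≈ -25278.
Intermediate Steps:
Q(Y) = (-2 + Y)/(2*Y) (Q(Y) = (-2 + Y)/((2*Y)) = (-2 + Y)*(1/(2*Y)) = (-2 + Y)/(2*Y))
E(z) = 466/585 (E(z) = 1 - 119/(3*195) = 1 - 1/3*119/195 = 1 - 119/585 = 466/585)
E(Q(l)**4) - 25279 = 466/585 - 25279 = -14787749/585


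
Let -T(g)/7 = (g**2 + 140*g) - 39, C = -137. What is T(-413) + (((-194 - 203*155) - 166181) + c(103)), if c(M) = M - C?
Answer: -986570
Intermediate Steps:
c(M) = 137 + M (c(M) = M - 1*(-137) = M + 137 = 137 + M)
T(g) = 273 - 980*g - 7*g**2 (T(g) = -7*((g**2 + 140*g) - 39) = -7*(-39 + g**2 + 140*g) = 273 - 980*g - 7*g**2)
T(-413) + (((-194 - 203*155) - 166181) + c(103)) = (273 - 980*(-413) - 7*(-413)**2) + (((-194 - 203*155) - 166181) + (137 + 103)) = (273 + 404740 - 7*170569) + (((-194 - 31465) - 166181) + 240) = (273 + 404740 - 1193983) + ((-31659 - 166181) + 240) = -788970 + (-197840 + 240) = -788970 - 197600 = -986570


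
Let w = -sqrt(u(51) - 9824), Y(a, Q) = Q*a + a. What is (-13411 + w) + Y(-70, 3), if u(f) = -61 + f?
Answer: -13691 - I*sqrt(9834) ≈ -13691.0 - 99.167*I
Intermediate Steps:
Y(a, Q) = a + Q*a
w = -I*sqrt(9834) (w = -sqrt((-61 + 51) - 9824) = -sqrt(-10 - 9824) = -sqrt(-9834) = -I*sqrt(9834) ≈ -99.167*I)
(-13411 + w) + Y(-70, 3) = (-13411 - I*sqrt(9834)) - 70*(1 + 3) = (-13411 - I*sqrt(9834)) - 70*4 = (-13411 - I*sqrt(9834)) - 280 = -13691 - I*sqrt(9834)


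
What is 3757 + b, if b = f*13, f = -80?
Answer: 2717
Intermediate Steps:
b = -1040 (b = -80*13 = -1040)
3757 + b = 3757 - 1040 = 2717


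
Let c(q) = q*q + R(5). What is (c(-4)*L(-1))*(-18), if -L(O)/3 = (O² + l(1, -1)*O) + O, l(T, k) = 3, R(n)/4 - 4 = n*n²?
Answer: -86184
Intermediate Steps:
R(n) = 16 + 4*n³ (R(n) = 16 + 4*(n*n²) = 16 + 4*n³)
c(q) = 516 + q² (c(q) = q*q + (16 + 4*5³) = q² + (16 + 4*125) = q² + (16 + 500) = q² + 516 = 516 + q²)
L(O) = -12*O - 3*O² (L(O) = -3*((O² + 3*O) + O) = -3*(O² + 4*O) = -12*O - 3*O²)
(c(-4)*L(-1))*(-18) = ((516 + (-4)²)*(-3*(-1)*(4 - 1)))*(-18) = ((516 + 16)*(-3*(-1)*3))*(-18) = (532*9)*(-18) = 4788*(-18) = -86184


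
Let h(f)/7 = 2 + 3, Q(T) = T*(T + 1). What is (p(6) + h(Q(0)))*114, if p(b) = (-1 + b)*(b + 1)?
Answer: 7980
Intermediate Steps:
p(b) = (1 + b)*(-1 + b) (p(b) = (-1 + b)*(1 + b) = (1 + b)*(-1 + b))
Q(T) = T*(1 + T)
h(f) = 35 (h(f) = 7*(2 + 3) = 7*5 = 35)
(p(6) + h(Q(0)))*114 = ((-1 + 6²) + 35)*114 = ((-1 + 36) + 35)*114 = (35 + 35)*114 = 70*114 = 7980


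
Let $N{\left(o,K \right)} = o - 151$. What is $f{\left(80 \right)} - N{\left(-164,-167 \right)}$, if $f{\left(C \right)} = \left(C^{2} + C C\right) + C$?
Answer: $13195$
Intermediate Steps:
$N{\left(o,K \right)} = -151 + o$
$f{\left(C \right)} = C + 2 C^{2}$ ($f{\left(C \right)} = \left(C^{2} + C^{2}\right) + C = 2 C^{2} + C = C + 2 C^{2}$)
$f{\left(80 \right)} - N{\left(-164,-167 \right)} = 80 \left(1 + 2 \cdot 80\right) - \left(-151 - 164\right) = 80 \left(1 + 160\right) - -315 = 80 \cdot 161 + 315 = 12880 + 315 = 13195$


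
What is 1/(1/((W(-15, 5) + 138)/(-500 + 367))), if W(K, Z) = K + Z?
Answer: -128/133 ≈ -0.96241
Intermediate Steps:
1/(1/((W(-15, 5) + 138)/(-500 + 367))) = 1/(1/(((-15 + 5) + 138)/(-500 + 367))) = 1/(1/((-10 + 138)/(-133))) = 1/(1/(128*(-1/133))) = 1/(1/(-128/133)) = 1/(-133/128) = -128/133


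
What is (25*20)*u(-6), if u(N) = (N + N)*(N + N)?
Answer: 72000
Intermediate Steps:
u(N) = 4*N² (u(N) = (2*N)*(2*N) = 4*N²)
(25*20)*u(-6) = (25*20)*(4*(-6)²) = 500*(4*36) = 500*144 = 72000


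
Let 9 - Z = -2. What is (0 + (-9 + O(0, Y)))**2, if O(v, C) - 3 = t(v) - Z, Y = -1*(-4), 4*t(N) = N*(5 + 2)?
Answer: 289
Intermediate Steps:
Z = 11 (Z = 9 - 1*(-2) = 9 + 2 = 11)
t(N) = 7*N/4 (t(N) = (N*(5 + 2))/4 = (N*7)/4 = (7*N)/4 = 7*N/4)
Y = 4
O(v, C) = -8 + 7*v/4 (O(v, C) = 3 + (7*v/4 - 1*11) = 3 + (7*v/4 - 11) = 3 + (-11 + 7*v/4) = -8 + 7*v/4)
(0 + (-9 + O(0, Y)))**2 = (0 + (-9 + (-8 + (7/4)*0)))**2 = (0 + (-9 + (-8 + 0)))**2 = (0 + (-9 - 8))**2 = (0 - 17)**2 = (-17)**2 = 289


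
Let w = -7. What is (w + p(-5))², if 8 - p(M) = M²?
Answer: 576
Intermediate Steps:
p(M) = 8 - M²
(w + p(-5))² = (-7 + (8 - 1*(-5)²))² = (-7 + (8 - 1*25))² = (-7 + (8 - 25))² = (-7 - 17)² = (-24)² = 576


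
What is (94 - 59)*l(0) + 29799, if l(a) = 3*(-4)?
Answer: 29379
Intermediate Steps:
l(a) = -12
(94 - 59)*l(0) + 29799 = (94 - 59)*(-12) + 29799 = 35*(-12) + 29799 = -420 + 29799 = 29379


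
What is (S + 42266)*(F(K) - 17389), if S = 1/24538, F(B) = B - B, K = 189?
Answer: -18034533742401/24538 ≈ -7.3496e+8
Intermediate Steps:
F(B) = 0
S = 1/24538 ≈ 4.0753e-5
(S + 42266)*(F(K) - 17389) = (1/24538 + 42266)*(0 - 17389) = (1037123109/24538)*(-17389) = -18034533742401/24538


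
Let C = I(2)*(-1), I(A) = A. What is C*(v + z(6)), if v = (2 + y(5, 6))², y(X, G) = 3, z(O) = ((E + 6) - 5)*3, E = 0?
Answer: -56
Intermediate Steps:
z(O) = 3 (z(O) = ((0 + 6) - 5)*3 = (6 - 5)*3 = 1*3 = 3)
C = -2 (C = 2*(-1) = -2)
v = 25 (v = (2 + 3)² = 5² = 25)
C*(v + z(6)) = -2*(25 + 3) = -2*28 = -56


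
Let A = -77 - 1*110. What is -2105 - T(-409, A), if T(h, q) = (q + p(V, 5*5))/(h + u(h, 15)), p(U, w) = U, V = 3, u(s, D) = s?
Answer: -861037/409 ≈ -2105.2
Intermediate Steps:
A = -187 (A = -77 - 110 = -187)
T(h, q) = (3 + q)/(2*h) (T(h, q) = (q + 3)/(h + h) = (3 + q)/((2*h)) = (3 + q)*(1/(2*h)) = (3 + q)/(2*h))
-2105 - T(-409, A) = -2105 - (3 - 187)/(2*(-409)) = -2105 - (-1)*(-184)/(2*409) = -2105 - 1*92/409 = -2105 - 92/409 = -861037/409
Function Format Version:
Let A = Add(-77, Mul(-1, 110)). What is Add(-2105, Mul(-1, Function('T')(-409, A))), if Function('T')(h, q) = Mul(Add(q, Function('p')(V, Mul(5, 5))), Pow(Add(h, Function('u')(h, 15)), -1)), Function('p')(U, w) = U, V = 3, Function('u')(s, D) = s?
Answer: Rational(-861037, 409) ≈ -2105.2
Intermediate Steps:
A = -187 (A = Add(-77, -110) = -187)
Function('T')(h, q) = Mul(Rational(1, 2), Pow(h, -1), Add(3, q)) (Function('T')(h, q) = Mul(Add(q, 3), Pow(Add(h, h), -1)) = Mul(Add(3, q), Pow(Mul(2, h), -1)) = Mul(Add(3, q), Mul(Rational(1, 2), Pow(h, -1))) = Mul(Rational(1, 2), Pow(h, -1), Add(3, q)))
Add(-2105, Mul(-1, Function('T')(-409, A))) = Add(-2105, Mul(-1, Mul(Rational(1, 2), Pow(-409, -1), Add(3, -187)))) = Add(-2105, Mul(-1, Mul(Rational(1, 2), Rational(-1, 409), -184))) = Add(-2105, Mul(-1, Rational(92, 409))) = Add(-2105, Rational(-92, 409)) = Rational(-861037, 409)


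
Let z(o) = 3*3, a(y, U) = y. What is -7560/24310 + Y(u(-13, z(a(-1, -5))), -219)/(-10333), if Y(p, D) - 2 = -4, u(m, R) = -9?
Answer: -7806886/25119523 ≈ -0.31079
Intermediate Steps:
z(o) = 9
Y(p, D) = -2 (Y(p, D) = 2 - 4 = -2)
-7560/24310 + Y(u(-13, z(a(-1, -5))), -219)/(-10333) = -7560/24310 - 2/(-10333) = -7560*1/24310 - 2*(-1/10333) = -756/2431 + 2/10333 = -7806886/25119523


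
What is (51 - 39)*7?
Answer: 84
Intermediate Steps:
(51 - 39)*7 = 12*7 = 84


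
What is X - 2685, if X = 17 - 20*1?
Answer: -2688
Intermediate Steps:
X = -3 (X = 17 - 20 = -3)
X - 2685 = -3 - 2685 = -2688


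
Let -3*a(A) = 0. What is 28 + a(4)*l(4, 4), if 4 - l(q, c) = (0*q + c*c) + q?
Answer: 28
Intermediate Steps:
a(A) = 0 (a(A) = -⅓*0 = 0)
l(q, c) = 4 - q - c² (l(q, c) = 4 - ((0*q + c*c) + q) = 4 - ((0 + c²) + q) = 4 - (c² + q) = 4 - (q + c²) = 4 + (-q - c²) = 4 - q - c²)
28 + a(4)*l(4, 4) = 28 + 0*(4 - 1*4 - 1*4²) = 28 + 0*(4 - 4 - 1*16) = 28 + 0*(4 - 4 - 16) = 28 + 0*(-16) = 28 + 0 = 28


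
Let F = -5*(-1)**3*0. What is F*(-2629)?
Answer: 0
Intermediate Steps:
F = 0 (F = -5*(-1)*0 = 5*0 = 0)
F*(-2629) = 0*(-2629) = 0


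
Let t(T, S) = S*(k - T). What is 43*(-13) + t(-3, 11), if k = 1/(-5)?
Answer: -2641/5 ≈ -528.20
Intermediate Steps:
k = -1/5 ≈ -0.20000
t(T, S) = S*(-1/5 - T)
43*(-13) + t(-3, 11) = 43*(-13) - 1*11*(1/5 - 3) = -559 - 1*11*(-14/5) = -559 + 154/5 = -2641/5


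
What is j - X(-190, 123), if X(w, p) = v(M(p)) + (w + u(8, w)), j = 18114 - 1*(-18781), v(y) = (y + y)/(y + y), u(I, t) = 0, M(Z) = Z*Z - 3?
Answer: 37084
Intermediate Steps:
M(Z) = -3 + Z**2 (M(Z) = Z**2 - 3 = -3 + Z**2)
v(y) = 1 (v(y) = (2*y)/((2*y)) = (2*y)*(1/(2*y)) = 1)
j = 36895 (j = 18114 + 18781 = 36895)
X(w, p) = 1 + w (X(w, p) = 1 + (w + 0) = 1 + w)
j - X(-190, 123) = 36895 - (1 - 190) = 36895 - 1*(-189) = 36895 + 189 = 37084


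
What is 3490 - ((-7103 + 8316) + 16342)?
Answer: -14065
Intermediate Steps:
3490 - ((-7103 + 8316) + 16342) = 3490 - (1213 + 16342) = 3490 - 1*17555 = 3490 - 17555 = -14065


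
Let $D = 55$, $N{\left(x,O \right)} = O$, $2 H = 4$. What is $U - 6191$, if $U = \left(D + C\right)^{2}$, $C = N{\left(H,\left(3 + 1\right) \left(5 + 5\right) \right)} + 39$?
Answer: $11765$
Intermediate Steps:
$H = 2$ ($H = \frac{1}{2} \cdot 4 = 2$)
$C = 79$ ($C = \left(3 + 1\right) \left(5 + 5\right) + 39 = 4 \cdot 10 + 39 = 40 + 39 = 79$)
$U = 17956$ ($U = \left(55 + 79\right)^{2} = 134^{2} = 17956$)
$U - 6191 = 17956 - 6191 = 11765$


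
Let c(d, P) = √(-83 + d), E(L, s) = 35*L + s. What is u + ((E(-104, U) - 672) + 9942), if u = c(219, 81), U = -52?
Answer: 5578 + 2*√34 ≈ 5589.7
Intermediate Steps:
E(L, s) = s + 35*L
u = 2*√34 (u = √(-83 + 219) = √136 = 2*√34 ≈ 11.662)
u + ((E(-104, U) - 672) + 9942) = 2*√34 + (((-52 + 35*(-104)) - 672) + 9942) = 2*√34 + (((-52 - 3640) - 672) + 9942) = 2*√34 + ((-3692 - 672) + 9942) = 2*√34 + (-4364 + 9942) = 2*√34 + 5578 = 5578 + 2*√34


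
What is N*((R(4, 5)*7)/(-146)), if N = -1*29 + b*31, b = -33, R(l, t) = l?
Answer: 14728/73 ≈ 201.75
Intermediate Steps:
N = -1052 (N = -1*29 - 33*31 = -29 - 1023 = -1052)
N*((R(4, 5)*7)/(-146)) = -1052*4*7/(-146) = -29456*(-1)/146 = -1052*(-14/73) = 14728/73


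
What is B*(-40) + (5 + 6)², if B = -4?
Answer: 281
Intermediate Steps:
B*(-40) + (5 + 6)² = -4*(-40) + (5 + 6)² = 160 + 11² = 160 + 121 = 281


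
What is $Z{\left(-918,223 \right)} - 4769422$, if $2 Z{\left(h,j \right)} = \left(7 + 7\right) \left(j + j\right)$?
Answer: $-4766300$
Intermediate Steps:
$Z{\left(h,j \right)} = 14 j$ ($Z{\left(h,j \right)} = \frac{\left(7 + 7\right) \left(j + j\right)}{2} = \frac{14 \cdot 2 j}{2} = \frac{28 j}{2} = 14 j$)
$Z{\left(-918,223 \right)} - 4769422 = 14 \cdot 223 - 4769422 = 3122 - 4769422 = -4766300$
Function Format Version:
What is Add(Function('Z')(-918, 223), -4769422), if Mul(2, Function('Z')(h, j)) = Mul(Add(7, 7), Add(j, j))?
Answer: -4766300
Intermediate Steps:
Function('Z')(h, j) = Mul(14, j) (Function('Z')(h, j) = Mul(Rational(1, 2), Mul(Add(7, 7), Add(j, j))) = Mul(Rational(1, 2), Mul(14, Mul(2, j))) = Mul(Rational(1, 2), Mul(28, j)) = Mul(14, j))
Add(Function('Z')(-918, 223), -4769422) = Add(Mul(14, 223), -4769422) = Add(3122, -4769422) = -4766300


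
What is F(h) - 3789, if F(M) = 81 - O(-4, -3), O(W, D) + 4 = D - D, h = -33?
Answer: -3704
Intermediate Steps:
O(W, D) = -4 (O(W, D) = -4 + (D - D) = -4 + 0 = -4)
F(M) = 85 (F(M) = 81 - 1*(-4) = 81 + 4 = 85)
F(h) - 3789 = 85 - 3789 = -3704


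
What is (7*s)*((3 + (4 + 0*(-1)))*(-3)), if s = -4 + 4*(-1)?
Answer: 1176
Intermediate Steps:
s = -8 (s = -4 - 4 = -8)
(7*s)*((3 + (4 + 0*(-1)))*(-3)) = (7*(-8))*((3 + (4 + 0*(-1)))*(-3)) = -56*(3 + (4 + 0))*(-3) = -56*(3 + 4)*(-3) = -392*(-3) = -56*(-21) = 1176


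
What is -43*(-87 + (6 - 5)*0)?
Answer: 3741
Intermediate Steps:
-43*(-87 + (6 - 5)*0) = -43*(-87 + 1*0) = -43*(-87 + 0) = -43*(-87) = 3741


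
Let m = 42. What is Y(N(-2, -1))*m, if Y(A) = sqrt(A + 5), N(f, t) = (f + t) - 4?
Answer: 42*I*sqrt(2) ≈ 59.397*I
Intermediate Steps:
N(f, t) = -4 + f + t
Y(A) = sqrt(5 + A)
Y(N(-2, -1))*m = sqrt(5 + (-4 - 2 - 1))*42 = sqrt(5 - 7)*42 = sqrt(-2)*42 = (I*sqrt(2))*42 = 42*I*sqrt(2)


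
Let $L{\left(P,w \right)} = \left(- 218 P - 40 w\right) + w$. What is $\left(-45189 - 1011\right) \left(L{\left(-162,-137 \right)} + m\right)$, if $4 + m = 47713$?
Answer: $-4082601600$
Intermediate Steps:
$L{\left(P,w \right)} = - 218 P - 39 w$
$m = 47709$ ($m = -4 + 47713 = 47709$)
$\left(-45189 - 1011\right) \left(L{\left(-162,-137 \right)} + m\right) = \left(-45189 - 1011\right) \left(\left(\left(-218\right) \left(-162\right) - -5343\right) + 47709\right) = - 46200 \left(\left(35316 + 5343\right) + 47709\right) = - 46200 \left(40659 + 47709\right) = \left(-46200\right) 88368 = -4082601600$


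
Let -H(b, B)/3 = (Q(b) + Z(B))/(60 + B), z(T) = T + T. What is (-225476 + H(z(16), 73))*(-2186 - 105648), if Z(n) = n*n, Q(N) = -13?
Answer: 3235478941504/133 ≈ 2.4327e+10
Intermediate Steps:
z(T) = 2*T
Z(n) = n**2
H(b, B) = -3*(-13 + B**2)/(60 + B)
(-225476 + H(z(16), 73))*(-2186 - 105648) = (-225476 + 3*(13 - 1*73**2)/(60 + 73))*(-2186 - 105648) = (-225476 + 3*(13 - 1*5329)/133)*(-107834) = (-225476 + 3*(1/133)*(13 - 5329))*(-107834) = (-225476 + 3*(1/133)*(-5316))*(-107834) = (-225476 - 15948/133)*(-107834) = -30004256/133*(-107834) = 3235478941504/133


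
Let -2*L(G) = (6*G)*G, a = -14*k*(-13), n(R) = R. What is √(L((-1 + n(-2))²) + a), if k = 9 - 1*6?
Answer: √303 ≈ 17.407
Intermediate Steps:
k = 3 (k = 9 - 6 = 3)
a = 546 (a = -14*3*(-13) = -42*(-13) = 546)
L(G) = -3*G² (L(G) = -6*G*G/2 = -3*G²)
√(L((-1 + n(-2))²) + a) = √(-3*(-1 - 2)⁴ + 546) = √(-3*((-3)²)² + 546) = √(-3*9² + 546) = √(-3*81 + 546) = √(-243 + 546) = √303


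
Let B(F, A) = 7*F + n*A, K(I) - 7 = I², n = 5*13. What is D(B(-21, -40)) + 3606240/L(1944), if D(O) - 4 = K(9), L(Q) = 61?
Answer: 3611852/61 ≈ 59211.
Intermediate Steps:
n = 65
K(I) = 7 + I²
B(F, A) = 7*F + 65*A
D(O) = 92 (D(O) = 4 + (7 + 9²) = 4 + (7 + 81) = 4 + 88 = 92)
D(B(-21, -40)) + 3606240/L(1944) = 92 + 3606240/61 = 3611852/61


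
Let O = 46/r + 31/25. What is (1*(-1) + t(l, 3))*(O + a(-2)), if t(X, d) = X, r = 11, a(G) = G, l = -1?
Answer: -1882/275 ≈ -6.8436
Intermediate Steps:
O = 1491/275 (O = 46/11 + 31/25 = 1491/275 ≈ 5.4218)
(1*(-1) + t(l, 3))*(O + a(-2)) = (1*(-1) - 1)*(1491/275 - 2) = (-1 - 1)*(941/275) = -2*941/275 = -1882/275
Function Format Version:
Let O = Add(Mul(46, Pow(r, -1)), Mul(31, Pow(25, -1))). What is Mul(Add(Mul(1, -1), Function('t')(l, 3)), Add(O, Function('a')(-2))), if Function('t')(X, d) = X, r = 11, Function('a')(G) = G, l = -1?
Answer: Rational(-1882, 275) ≈ -6.8436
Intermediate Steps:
O = Rational(1491, 275) (O = Add(Mul(46, Pow(11, -1)), Mul(31, Pow(25, -1))) = Add(Mul(46, Rational(1, 11)), Mul(31, Rational(1, 25))) = Add(Rational(46, 11), Rational(31, 25)) = Rational(1491, 275) ≈ 5.4218)
Mul(Add(Mul(1, -1), Function('t')(l, 3)), Add(O, Function('a')(-2))) = Mul(Add(Mul(1, -1), -1), Add(Rational(1491, 275), -2)) = Mul(Add(-1, -1), Rational(941, 275)) = Mul(-2, Rational(941, 275)) = Rational(-1882, 275)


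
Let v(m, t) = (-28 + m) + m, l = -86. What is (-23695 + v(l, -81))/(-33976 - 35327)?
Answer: 7965/23101 ≈ 0.34479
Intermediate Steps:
v(m, t) = -28 + 2*m
(-23695 + v(l, -81))/(-33976 - 35327) = (-23695 + (-28 + 2*(-86)))/(-33976 - 35327) = (-23695 + (-28 - 172))/(-69303) = (-23695 - 200)*(-1/69303) = -23895*(-1/69303) = 7965/23101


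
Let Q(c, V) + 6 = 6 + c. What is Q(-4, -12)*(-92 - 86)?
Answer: 712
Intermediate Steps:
Q(c, V) = c (Q(c, V) = -6 + (6 + c) = c)
Q(-4, -12)*(-92 - 86) = -4*(-92 - 86) = -4*(-178) = 712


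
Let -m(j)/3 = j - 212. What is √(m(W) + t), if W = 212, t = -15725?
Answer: 5*I*√629 ≈ 125.4*I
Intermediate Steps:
m(j) = 636 - 3*j (m(j) = -3*(j - 212) = -3*(-212 + j) = 636 - 3*j)
√(m(W) + t) = √((636 - 3*212) - 15725) = √((636 - 636) - 15725) = √(0 - 15725) = √(-15725) = 5*I*√629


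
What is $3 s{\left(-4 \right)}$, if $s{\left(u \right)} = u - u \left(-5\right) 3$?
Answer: $-192$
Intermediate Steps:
$s{\left(u \right)} = 16 u$ ($s{\left(u \right)} = u - - 5 u 3 = u - - 15 u = u + 15 u = 16 u$)
$3 s{\left(-4 \right)} = 3 \cdot 16 \left(-4\right) = 3 \left(-64\right) = -192$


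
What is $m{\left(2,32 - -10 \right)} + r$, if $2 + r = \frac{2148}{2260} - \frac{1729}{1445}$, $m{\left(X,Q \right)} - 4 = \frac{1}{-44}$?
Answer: $\frac{12437699}{7184540} \approx 1.7312$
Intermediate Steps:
$m{\left(X,Q \right)} = \frac{175}{44}$ ($m{\left(X,Q \right)} = 4 + \frac{1}{-44} = 4 - \frac{1}{44} = \frac{175}{44}$)
$r = - \frac{366754}{163285}$ ($r = -2 + \left(\frac{2148}{2260} - \frac{1729}{1445}\right) = -2 + \left(2148 \cdot \frac{1}{2260} - \frac{1729}{1445}\right) = -2 + \left(\frac{537}{565} - \frac{1729}{1445}\right) = -2 - \frac{40184}{163285} = - \frac{366754}{163285} \approx -2.2461$)
$m{\left(2,32 - -10 \right)} + r = \frac{175}{44} - \frac{366754}{163285} = \frac{12437699}{7184540}$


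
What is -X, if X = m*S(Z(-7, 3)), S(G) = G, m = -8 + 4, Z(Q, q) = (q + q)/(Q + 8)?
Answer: 24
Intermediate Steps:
Z(Q, q) = 2*q/(8 + Q) (Z(Q, q) = (2*q)/(8 + Q) = 2*q/(8 + Q))
m = -4
X = -24 (X = -8*3/(8 - 7) = -8*3/1 = -8*3 = -4*6 = -24)
-X = -1*(-24) = 24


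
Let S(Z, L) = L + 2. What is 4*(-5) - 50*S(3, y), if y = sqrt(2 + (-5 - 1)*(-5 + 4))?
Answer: -120 - 100*sqrt(2) ≈ -261.42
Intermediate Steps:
y = 2*sqrt(2) (y = sqrt(2 - 6*(-1)) = sqrt(2 + 6) = sqrt(8) = 2*sqrt(2) ≈ 2.8284)
S(Z, L) = 2 + L
4*(-5) - 50*S(3, y) = 4*(-5) - 50*(2 + 2*sqrt(2)) = -20 + (-100 - 100*sqrt(2)) = -120 - 100*sqrt(2)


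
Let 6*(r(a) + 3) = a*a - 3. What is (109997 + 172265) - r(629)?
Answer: 648976/3 ≈ 2.1633e+5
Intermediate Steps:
r(a) = -7/2 + a**2/6 (r(a) = -3 + (a*a - 3)/6 = -3 + (a**2 - 3)/6 = -3 + (-3 + a**2)/6 = -3 + (-1/2 + a**2/6) = -7/2 + a**2/6)
(109997 + 172265) - r(629) = (109997 + 172265) - (-7/2 + (1/6)*629**2) = 282262 - (-7/2 + (1/6)*395641) = 282262 - (-7/2 + 395641/6) = 282262 - 1*197810/3 = 282262 - 197810/3 = 648976/3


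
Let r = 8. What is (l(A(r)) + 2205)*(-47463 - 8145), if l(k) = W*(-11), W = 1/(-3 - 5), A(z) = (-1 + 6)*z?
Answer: -122692101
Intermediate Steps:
A(z) = 5*z
W = -⅛ (W = 1/(-8) = -⅛ ≈ -0.12500)
l(k) = 11/8 (l(k) = -⅛*(-11) = 11/8)
(l(A(r)) + 2205)*(-47463 - 8145) = (11/8 + 2205)*(-47463 - 8145) = (17651/8)*(-55608) = -122692101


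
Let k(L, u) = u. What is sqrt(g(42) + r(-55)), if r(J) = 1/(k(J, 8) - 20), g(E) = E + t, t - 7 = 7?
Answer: sqrt(2013)/6 ≈ 7.4777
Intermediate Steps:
t = 14 (t = 7 + 7 = 14)
g(E) = 14 + E (g(E) = E + 14 = 14 + E)
r(J) = -1/12 (r(J) = 1/(8 - 20) = 1/(-12) = -1/12)
sqrt(g(42) + r(-55)) = sqrt((14 + 42) - 1/12) = sqrt(56 - 1/12) = sqrt(671/12) = sqrt(2013)/6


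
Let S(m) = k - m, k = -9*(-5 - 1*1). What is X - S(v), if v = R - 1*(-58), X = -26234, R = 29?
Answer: -26201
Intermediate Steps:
v = 87 (v = 29 - 1*(-58) = 29 + 58 = 87)
k = 54 (k = -9*(-5 - 1) = -9*(-6) = 54)
S(m) = 54 - m
X - S(v) = -26234 - (54 - 1*87) = -26234 - (54 - 87) = -26234 - 1*(-33) = -26234 + 33 = -26201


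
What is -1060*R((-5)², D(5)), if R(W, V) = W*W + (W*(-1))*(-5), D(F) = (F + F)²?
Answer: -795000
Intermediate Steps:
D(F) = 4*F² (D(F) = (2*F)² = 4*F²)
R(W, V) = W² + 5*W (R(W, V) = W² - W*(-5) = W² + 5*W)
-1060*R((-5)², D(5)) = -1060*(-5)²*(5 + (-5)²) = -26500*(5 + 25) = -26500*30 = -1060*750 = -795000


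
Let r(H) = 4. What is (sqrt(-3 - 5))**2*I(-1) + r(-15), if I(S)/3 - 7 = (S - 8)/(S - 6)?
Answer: -1364/7 ≈ -194.86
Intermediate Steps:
I(S) = 21 + 3*(-8 + S)/(-6 + S) (I(S) = 21 + 3*((S - 8)/(S - 6)) = 21 + 3*((-8 + S)/(-6 + S)) = 21 + 3*(-8 + S)/(-6 + S))
(sqrt(-3 - 5))**2*I(-1) + r(-15) = (sqrt(-3 - 5))**2*(6*(-25 + 4*(-1))/(-6 - 1)) + 4 = (sqrt(-8))**2*(6*(-25 - 4)/(-7)) + 4 = (2*I*sqrt(2))**2*(6*(-1/7)*(-29)) + 4 = -8*174/7 + 4 = -1392/7 + 4 = -1364/7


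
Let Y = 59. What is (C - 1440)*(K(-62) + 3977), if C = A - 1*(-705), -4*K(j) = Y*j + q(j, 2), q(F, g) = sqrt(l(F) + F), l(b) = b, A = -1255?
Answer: -9734085 + 995*I*sqrt(31) ≈ -9.7341e+6 + 5539.9*I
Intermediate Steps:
q(F, g) = sqrt(2)*sqrt(F) (q(F, g) = sqrt(F + F) = sqrt(2*F) = sqrt(2)*sqrt(F))
K(j) = -59*j/4 - sqrt(2)*sqrt(j)/4 (K(j) = -(59*j + sqrt(2)*sqrt(j))/4 = -59*j/4 - sqrt(2)*sqrt(j)/4)
C = -550 (C = -1255 - 1*(-705) = -1255 + 705 = -550)
(C - 1440)*(K(-62) + 3977) = (-550 - 1440)*((-59/4*(-62) - sqrt(2)*sqrt(-62)/4) + 3977) = -1990*((1829/2 - sqrt(2)*I*sqrt(62)/4) + 3977) = -1990*((1829/2 - I*sqrt(31)/2) + 3977) = -1990*(9783/2 - I*sqrt(31)/2) = -9734085 + 995*I*sqrt(31)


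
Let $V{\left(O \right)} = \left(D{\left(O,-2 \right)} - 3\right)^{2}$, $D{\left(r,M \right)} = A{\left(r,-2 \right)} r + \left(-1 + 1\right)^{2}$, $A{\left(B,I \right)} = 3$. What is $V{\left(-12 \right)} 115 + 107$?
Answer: $175022$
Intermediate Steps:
$D{\left(r,M \right)} = 3 r$ ($D{\left(r,M \right)} = 3 r + \left(-1 + 1\right)^{2} = 3 r + 0^{2} = 3 r + 0 = 3 r$)
$V{\left(O \right)} = \left(-3 + 3 O\right)^{2}$ ($V{\left(O \right)} = \left(3 O - 3\right)^{2} = \left(-3 + 3 O\right)^{2}$)
$V{\left(-12 \right)} 115 + 107 = 9 \left(-1 - 12\right)^{2} \cdot 115 + 107 = 9 \left(-13\right)^{2} \cdot 115 + 107 = 9 \cdot 169 \cdot 115 + 107 = 1521 \cdot 115 + 107 = 174915 + 107 = 175022$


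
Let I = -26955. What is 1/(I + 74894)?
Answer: 1/47939 ≈ 2.0860e-5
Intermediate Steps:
1/(I + 74894) = 1/(-26955 + 74894) = 1/47939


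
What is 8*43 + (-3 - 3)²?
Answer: 380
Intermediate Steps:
8*43 + (-3 - 3)² = 344 + (-6)² = 344 + 36 = 380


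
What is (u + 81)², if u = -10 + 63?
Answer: 17956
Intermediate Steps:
u = 53
(u + 81)² = (53 + 81)² = 134² = 17956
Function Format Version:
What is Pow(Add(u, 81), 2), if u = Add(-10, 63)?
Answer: 17956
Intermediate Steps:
u = 53
Pow(Add(u, 81), 2) = Pow(Add(53, 81), 2) = Pow(134, 2) = 17956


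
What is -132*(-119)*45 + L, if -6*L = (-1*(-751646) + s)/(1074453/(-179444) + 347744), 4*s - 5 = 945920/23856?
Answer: 394587376912733787821/558225925953318 ≈ 7.0686e+5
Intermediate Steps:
s = 66575/5964 (s = 5/4 + (945920/23856)/4 = 5/4 + (945920*(1/23856))/4 = 5/4 + (1/4)*(59120/1491) = 5/4 + 14780/1491 = 66575/5964 ≈ 11.163)
L = -201106628573659/558225925953318 (L = -(-1*(-751646) + 66575/5964)/(6*(1074453/(-179444) + 347744)) = -(751646 + 66575/5964)/(6*(1074453*(-1/179444) + 347744)) = -4482883319/(35784*(-1074453/179444 + 347744)) = -4482883319/(35784*62399499883/179444) = -4482883319*179444/(35784*62399499883) = -1/6*201106628573659/93037654325553 = -201106628573659/558225925953318 ≈ -0.36026)
-132*(-119)*45 + L = -132*(-119)*45 - 201106628573659/558225925953318 = 15708*45 - 201106628573659/558225925953318 = 706860 - 201106628573659/558225925953318 = 394587376912733787821/558225925953318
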